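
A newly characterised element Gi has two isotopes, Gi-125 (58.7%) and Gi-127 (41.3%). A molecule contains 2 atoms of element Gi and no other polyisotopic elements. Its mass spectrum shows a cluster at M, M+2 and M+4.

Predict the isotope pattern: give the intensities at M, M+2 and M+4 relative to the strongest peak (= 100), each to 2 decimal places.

Expanding (0.587 + 0.413)^2:
P(M) = 0.587^2 = 0.344569
P(M+2) = 2 × 0.587^1 × 0.413^1 = 0.484862
P(M+4) = 0.413^2 = 0.170569
The M+2 peak is largest (0.484862); scaling to 100 gives 71.07 : 100.00 : 35.18.

71.07 : 100.00 : 35.18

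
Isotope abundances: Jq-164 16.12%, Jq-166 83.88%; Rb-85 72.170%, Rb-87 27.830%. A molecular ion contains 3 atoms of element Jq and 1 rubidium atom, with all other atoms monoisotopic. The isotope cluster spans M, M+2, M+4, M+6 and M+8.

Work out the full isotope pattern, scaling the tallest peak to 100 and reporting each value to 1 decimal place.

0.6 : 9.3 : 50.7 : 100.0 : 31.5

Element Jq pattern (n=3): 0.00418885 : 0.06538976 : 0.34025392 : 0.59016747
Rubidium pattern (n=1): 0.7217 : 0.2783
Convolve the two distributions (both contribute in 2-u steps):
  M: 0.00418885×0.7217 = 0.003023
  M+2: 0.00418885×0.2783 + 0.06538976×0.7217 = 0.048358
  M+4: 0.06538976×0.2783 + 0.34025392×0.7217 = 0.263759
  M+6: 0.34025392×0.2783 + 0.59016747×0.7217 = 0.520617
  M+8: 0.59016747×0.2783 = 0.164244
Scale to base peak (0.520617) = 100: 0.6 : 9.3 : 50.7 : 100.0 : 31.5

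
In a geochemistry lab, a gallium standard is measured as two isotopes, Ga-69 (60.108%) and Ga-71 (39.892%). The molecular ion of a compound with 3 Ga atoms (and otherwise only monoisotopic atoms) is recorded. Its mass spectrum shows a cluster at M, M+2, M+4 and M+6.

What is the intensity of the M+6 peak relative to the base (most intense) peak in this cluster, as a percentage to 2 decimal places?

14.68%

Binomial terms of (0.60108 + 0.39892)^3: M 0.2172, M+2 0.4324, M+4 0.2870, M+6 0.0635 → M+2 is the base peak.
P(M+2) = C(3,1) × 0.60108^2 × 0.39892^1 = 3 × 0.36129717 × 0.39892 = 0.432386 (base)
P(M+6) = C(3,3) × 0.60108^0 × 0.39892^3 = 1 × 1.0000 × 0.063483 = 0.063483
Relative intensity = 0.063483 / 0.432386 × 100 = 14.68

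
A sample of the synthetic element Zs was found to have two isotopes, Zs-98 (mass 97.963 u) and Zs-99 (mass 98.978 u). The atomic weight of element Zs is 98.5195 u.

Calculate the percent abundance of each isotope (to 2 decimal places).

With x = fraction of Zs-98 (so Zs-99 is 1 − x):
97.963·x + 98.978·(1 − x) = 98.5195
(97.963 − 98.978)·x = 98.5195 − 98.978
x = -0.4585 / -1.015 = 0.45172 → 45.17% Zs-98, 54.83% Zs-99.

Zs-98: 45.17%, Zs-99: 54.83%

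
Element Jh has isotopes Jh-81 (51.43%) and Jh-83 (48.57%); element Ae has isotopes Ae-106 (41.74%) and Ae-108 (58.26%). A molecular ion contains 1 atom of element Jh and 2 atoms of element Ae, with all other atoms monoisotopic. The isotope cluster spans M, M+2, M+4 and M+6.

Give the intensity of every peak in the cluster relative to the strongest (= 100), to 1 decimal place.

21.8 : 81.5 : 100.0 : 40.1

Element Jh pattern (n=1): 0.5143 : 0.4857
Element Ae pattern (n=2): 0.17422276 : 0.48635448 : 0.33942276
Convolve the two distributions (both contribute in 2-u steps):
  M: 0.5143×0.17422276 = 0.089603
  M+2: 0.5143×0.48635448 + 0.4857×0.17422276 = 0.334752
  M+4: 0.5143×0.33942276 + 0.4857×0.48635448 = 0.410787
  M+6: 0.4857×0.33942276 = 0.164858
Scale to base peak (0.410787) = 100: 21.8 : 81.5 : 100.0 : 40.1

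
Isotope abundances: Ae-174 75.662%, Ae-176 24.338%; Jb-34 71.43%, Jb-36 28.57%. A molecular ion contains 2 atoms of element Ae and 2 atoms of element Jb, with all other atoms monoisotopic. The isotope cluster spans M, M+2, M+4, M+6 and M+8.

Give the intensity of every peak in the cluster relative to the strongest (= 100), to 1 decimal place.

Element Ae pattern (n=2): 0.57247382 : 0.36829235 : 0.05923382
Element Jb pattern (n=2): 0.51022449 : 0.40815102 : 0.08162449
Convolve the two distributions (both contribute in 2-u steps):
  M: 0.57247382×0.51022449 = 0.292090
  M+2: 0.57247382×0.40815102 + 0.36829235×0.51022449 = 0.421568
  M+4: 0.57247382×0.08162449 + 0.36829235×0.40815102 + 0.05923382×0.51022449 = 0.227269
  M+6: 0.36829235×0.08162449 + 0.05923382×0.40815102 = 0.054238
  M+8: 0.05923382×0.08162449 = 0.004835
Scale to base peak (0.421568) = 100: 69.3 : 100.0 : 53.9 : 12.9 : 1.1

69.3 : 100.0 : 53.9 : 12.9 : 1.1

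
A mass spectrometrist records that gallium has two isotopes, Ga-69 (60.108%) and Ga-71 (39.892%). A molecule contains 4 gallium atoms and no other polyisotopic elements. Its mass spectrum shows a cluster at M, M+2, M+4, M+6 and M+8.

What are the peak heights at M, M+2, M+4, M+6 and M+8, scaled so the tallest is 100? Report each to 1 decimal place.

Each Ga atom is independently Ga-69 (p = 0.60108) or Ga-71 (q = 0.39892); the cluster is the binomial expansion (p + q)^4.
P(M) = 0.60108^4 = 0.130536
P(M+2) = 4 × 0.60108^3 × 0.39892^1 = 0.346531
P(M+4) = 6 × 0.60108^2 × 0.39892^2 = 0.344975
P(M+6) = 4 × 0.60108^1 × 0.39892^3 = 0.152633
P(M+8) = 0.39892^4 = 0.025325
The M+2 peak is largest (0.346531); scaling to 100 gives 37.7 : 100.0 : 99.6 : 44.0 : 7.3.

37.7 : 100.0 : 99.6 : 44.0 : 7.3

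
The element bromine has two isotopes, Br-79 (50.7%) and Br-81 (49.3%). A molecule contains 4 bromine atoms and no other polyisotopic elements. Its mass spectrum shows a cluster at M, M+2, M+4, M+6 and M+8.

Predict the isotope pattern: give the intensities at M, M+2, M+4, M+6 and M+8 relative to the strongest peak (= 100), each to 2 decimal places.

The 4 Br atoms are independent, so intensities follow the terms of (0.507 + 0.493)^4.
P(M) = 0.507^4 = 0.066074
P(M+2) = 4 × 0.507^3 × 0.493^1 = 0.256999
P(M+4) = 6 × 0.507^2 × 0.493^2 = 0.374853
P(M+6) = 4 × 0.507^1 × 0.493^3 = 0.243001
P(M+8) = 0.493^4 = 0.059073
The M+4 peak is largest (0.374853); scaling to 100 gives 17.63 : 68.56 : 100.00 : 64.83 : 15.76.

17.63 : 68.56 : 100.00 : 64.83 : 15.76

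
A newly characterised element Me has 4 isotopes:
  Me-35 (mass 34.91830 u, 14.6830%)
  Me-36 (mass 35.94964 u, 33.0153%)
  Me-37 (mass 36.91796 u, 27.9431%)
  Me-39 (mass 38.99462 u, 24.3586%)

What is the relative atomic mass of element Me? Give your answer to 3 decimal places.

36.811 u

The abundance-weighted mean is 0.146830 × 34.91830 + 0.330153 × 35.94964 + 0.279431 × 36.91796 + 0.243586 × 38.99462
= 5.127054 + 11.868881 + 10.316022 + 9.498544 = 36.810501 u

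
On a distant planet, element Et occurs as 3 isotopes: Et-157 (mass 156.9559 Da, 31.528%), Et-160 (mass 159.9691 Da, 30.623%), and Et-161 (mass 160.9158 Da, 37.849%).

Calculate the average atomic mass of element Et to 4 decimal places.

159.3774 Da

Average mass = Σ (abundance × isotope mass) = 0.31528 × 156.9559 + 0.30623 × 159.9691 + 0.37849 × 160.9158
= 49.48506 + 48.98734 + 60.90502 = 159.37742 Da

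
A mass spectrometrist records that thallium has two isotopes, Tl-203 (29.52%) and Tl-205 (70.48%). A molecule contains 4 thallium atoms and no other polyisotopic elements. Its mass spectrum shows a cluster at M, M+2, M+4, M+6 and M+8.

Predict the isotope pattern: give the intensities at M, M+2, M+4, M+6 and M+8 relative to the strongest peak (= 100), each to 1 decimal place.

Expanding (0.2952 + 0.7048)^4:
P(M) = 0.2952^4 = 0.007594
P(M+2) = 4 × 0.2952^3 × 0.7048^1 = 0.072523
P(M+4) = 6 × 0.2952^2 × 0.7048^2 = 0.259726
P(M+6) = 4 × 0.2952^1 × 0.7048^3 = 0.413403
P(M+8) = 0.7048^4 = 0.246754
The M+6 peak is largest (0.413403); scaling to 100 gives 1.8 : 17.5 : 62.8 : 100.0 : 59.7.

1.8 : 17.5 : 62.8 : 100.0 : 59.7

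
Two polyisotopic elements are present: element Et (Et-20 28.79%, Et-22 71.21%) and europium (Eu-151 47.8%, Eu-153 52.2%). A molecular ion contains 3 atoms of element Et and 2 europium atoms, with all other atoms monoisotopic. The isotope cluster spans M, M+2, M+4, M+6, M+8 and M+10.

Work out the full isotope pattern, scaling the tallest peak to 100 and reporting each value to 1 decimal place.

Element Et pattern (n=3): 0.023863 : 0.17707024 : 0.43797053 : 0.36109623
Europium pattern (n=2): 0.228484 : 0.499032 : 0.272484
Convolve the two distributions (both contribute in 2-u steps):
  M: 0.023863×0.228484 = 0.005452
  M+2: 0.023863×0.499032 + 0.17707024×0.228484 = 0.052366
  M+4: 0.023863×0.272484 + 0.17707024×0.499032 + 0.43797053×0.228484 = 0.194935
  M+6: 0.17707024×0.272484 + 0.43797053×0.499032 + 0.36109623×0.228484 = 0.349315
  M+8: 0.43797053×0.272484 + 0.36109623×0.499032 = 0.299539
  M+10: 0.36109623×0.272484 = 0.098393
Scale to base peak (0.349315) = 100: 1.6 : 15.0 : 55.8 : 100.0 : 85.8 : 28.2

1.6 : 15.0 : 55.8 : 100.0 : 85.8 : 28.2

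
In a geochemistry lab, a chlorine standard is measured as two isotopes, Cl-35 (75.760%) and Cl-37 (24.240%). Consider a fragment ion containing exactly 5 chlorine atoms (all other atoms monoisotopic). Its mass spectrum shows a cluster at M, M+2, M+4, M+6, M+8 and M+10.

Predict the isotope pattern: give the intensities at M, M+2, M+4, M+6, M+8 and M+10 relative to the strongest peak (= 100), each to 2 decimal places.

62.51 : 100.00 : 63.99 : 20.47 : 3.28 : 0.21

Each Cl atom is independently Cl-35 (p = 0.75760) or Cl-37 (q = 0.24240); the cluster is the binomial expansion (p + q)^5.
P(M) = 0.75760^5 = 0.249574
P(M+2) = 5 × 0.75760^4 × 0.24240^1 = 0.399266
P(M+4) = 10 × 0.75760^3 × 0.24240^2 = 0.255497
P(M+6) = 10 × 0.75760^2 × 0.24240^3 = 0.081748
P(M+8) = 5 × 0.75760^1 × 0.24240^4 = 0.013078
P(M+10) = 0.24240^5 = 0.000837
The M+2 peak is largest (0.399266); scaling to 100 gives 62.51 : 100.00 : 63.99 : 20.47 : 3.28 : 0.21.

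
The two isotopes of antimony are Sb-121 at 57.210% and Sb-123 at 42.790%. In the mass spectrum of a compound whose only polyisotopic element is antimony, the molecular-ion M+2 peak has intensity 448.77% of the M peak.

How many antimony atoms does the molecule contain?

For n independent Sb atoms, I(M+2)/I(M) = n · (abundance Sb-123) / (abundance Sb-121) = n · 0.42790/0.57210.
n = 4.4877 × 0.57210/0.42790 = 6.00 ≈ 6

6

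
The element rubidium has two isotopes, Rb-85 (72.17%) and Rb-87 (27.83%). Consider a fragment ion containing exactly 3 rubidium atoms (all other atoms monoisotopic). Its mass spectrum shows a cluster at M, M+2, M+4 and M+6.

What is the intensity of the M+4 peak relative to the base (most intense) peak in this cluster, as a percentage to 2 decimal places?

38.56%

Binomial terms of (0.7217 + 0.2783)^3: M 0.3759, M+2 0.4349, M+4 0.1677, M+6 0.0216 → M+2 is the base peak.
P(M+2) = C(3,1) × 0.7217^2 × 0.2783^1 = 3 × 0.52085089 × 0.2783 = 0.434858 (base)
P(M+4) = C(3,2) × 0.7217^1 × 0.2783^2 = 3 × 0.7217 × 0.07745089 = 0.167689
Relative intensity = 0.167689 / 0.434858 × 100 = 38.56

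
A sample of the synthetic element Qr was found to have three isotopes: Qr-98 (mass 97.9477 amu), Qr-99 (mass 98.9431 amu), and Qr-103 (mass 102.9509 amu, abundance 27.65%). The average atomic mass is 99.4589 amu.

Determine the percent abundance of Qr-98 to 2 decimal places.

Let x and y be the fractions of Qr-98 and Qr-99. Then x + y = 1 − 0.2765 = 0.7235 and 97.9477x + 98.9431y = 99.4589 − 0.2765×102.9509 = 70.99297615.
Substituting: 97.9477x + 98.9431(0.7235 − x) = 70.99297615
(97.9477 − 98.9431)x = -0.5923567  ⇒  x = 0.59509, y = 0.12841
Qr-98: 59.51%, Qr-99: 12.84%.

59.51%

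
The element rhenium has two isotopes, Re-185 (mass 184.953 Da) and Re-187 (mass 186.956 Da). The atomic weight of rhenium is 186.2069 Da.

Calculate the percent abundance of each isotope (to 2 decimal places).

Let x be the fractional abundance of Re-185; then Re-187 has abundance 1 − x.
184.953·x + 186.956·(1 − x) = 186.2069
(184.953 − 186.956)·x = 186.2069 − 186.956
x = -0.7491 / -2.003 = 0.37399 → 37.40% Re-185, 62.60% Re-187.

Re-185: 37.40%, Re-187: 62.60%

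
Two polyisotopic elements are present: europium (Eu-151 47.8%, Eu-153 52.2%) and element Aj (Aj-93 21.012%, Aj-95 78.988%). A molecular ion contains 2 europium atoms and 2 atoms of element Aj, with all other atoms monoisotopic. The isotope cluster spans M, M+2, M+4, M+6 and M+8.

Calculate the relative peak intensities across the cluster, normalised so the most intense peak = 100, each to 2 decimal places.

Europium pattern (n=2): 0.228484 : 0.499032 : 0.272484
Element Aj pattern (n=2): 0.04415041 : 0.33193917 : 0.62391041
Convolve the two distributions (both contribute in 2-u steps):
  M: 0.228484×0.04415041 = 0.010088
  M+2: 0.228484×0.33193917 + 0.499032×0.04415041 = 0.097875
  M+4: 0.228484×0.62391041 + 0.499032×0.33193917 + 0.272484×0.04415041 = 0.320232
  M+6: 0.499032×0.62391041 + 0.272484×0.33193917 = 0.401799
  M+8: 0.272484×0.62391041 = 0.170006
Scale to base peak (0.401799) = 100: 2.51 : 24.36 : 79.70 : 100.00 : 42.31

2.51 : 24.36 : 79.70 : 100.00 : 42.31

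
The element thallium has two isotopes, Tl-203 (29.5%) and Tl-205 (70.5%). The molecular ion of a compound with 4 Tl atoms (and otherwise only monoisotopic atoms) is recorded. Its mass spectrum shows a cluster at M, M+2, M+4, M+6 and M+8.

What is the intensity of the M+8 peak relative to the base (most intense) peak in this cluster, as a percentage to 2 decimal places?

59.75%

Term probabilities: M 0.0076, M+2 0.0724, M+4 0.2595, M+6 0.4135, M+8 0.2470. Base peak = M+6.
P(M+6) = C(4,3) × 0.295^1 × 0.705^3 = 4 × 0.2950 × 0.35040263 = 0.413475 (base)
P(M+8) = C(4,4) × 0.295^0 × 0.705^4 = 1 × 1.0000 × 0.24703385 = 0.247034
Relative intensity = 0.247034 / 0.413475 × 100 = 59.75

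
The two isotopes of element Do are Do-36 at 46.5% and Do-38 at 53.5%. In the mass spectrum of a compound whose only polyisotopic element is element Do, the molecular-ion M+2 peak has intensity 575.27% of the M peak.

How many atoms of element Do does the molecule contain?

With n Do atoms, P(M+2)/P(M) = C(n,1)·p^(n−1)q / p^n = n·q/p = n · 0.535/0.465.
n = 5.7527 × 0.465/0.535 = 5.00 ≈ 5

5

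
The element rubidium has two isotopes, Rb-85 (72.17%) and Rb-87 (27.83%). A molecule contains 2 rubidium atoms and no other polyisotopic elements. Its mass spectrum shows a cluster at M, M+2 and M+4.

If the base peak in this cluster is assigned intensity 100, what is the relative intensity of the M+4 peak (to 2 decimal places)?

Binomial terms of (0.7217 + 0.2783)^2: M 0.5209, M+2 0.4017, M+4 0.0775 → M is the base peak.
P(M) = C(2,0) × 0.7217^2 × 0.2783^0 = 1 × 0.52085089 × 1.0000 = 0.520851 (base)
P(M+4) = C(2,2) × 0.7217^0 × 0.2783^2 = 1 × 1.0000 × 0.07745089 = 0.077451
Relative intensity = 0.077451 / 0.520851 × 100 = 14.87

14.87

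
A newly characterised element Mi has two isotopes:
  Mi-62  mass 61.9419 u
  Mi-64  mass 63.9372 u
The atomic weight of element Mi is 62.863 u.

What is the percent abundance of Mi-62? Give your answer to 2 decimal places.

53.84%

With x = fraction of Mi-62 (so Mi-64 is 1 − x):
61.9419·x + 63.9372·(1 − x) = 62.863
(61.9419 − 63.9372)·x = 62.863 − 63.9372
x = -1.0742 / -1.9953 = 0.53837 → 53.84% Mi-62, 46.16% Mi-64.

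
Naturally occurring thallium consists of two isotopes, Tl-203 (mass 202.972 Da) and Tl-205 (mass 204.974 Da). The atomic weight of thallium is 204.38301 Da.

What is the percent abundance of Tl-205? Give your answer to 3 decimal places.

70.480%

With x = fraction of Tl-203 (so Tl-205 is 1 − x):
202.972·x + 204.974·(1 − x) = 204.38301
(202.972 − 204.974)·x = 204.38301 − 204.974
x = -0.59099 / -2.002 = 0.29520 → 29.520% Tl-203, 70.480% Tl-205.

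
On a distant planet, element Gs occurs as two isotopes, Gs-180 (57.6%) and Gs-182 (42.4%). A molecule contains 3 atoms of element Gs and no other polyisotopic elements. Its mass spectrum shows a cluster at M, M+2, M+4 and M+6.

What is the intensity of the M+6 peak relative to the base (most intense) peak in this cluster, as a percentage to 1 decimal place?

18.1%

Term probabilities: M 0.1911, M+2 0.4220, M+4 0.3107, M+6 0.0762. Base peak = M+2.
P(M+2) = C(3,1) × 0.576^2 × 0.424^1 = 3 × 0.331776 × 0.4240 = 0.422019 (base)
P(M+6) = C(3,3) × 0.576^0 × 0.424^3 = 1 × 1.0000 × 0.07622502 = 0.076225
Relative intensity = 0.076225 / 0.422019 × 100 = 18.1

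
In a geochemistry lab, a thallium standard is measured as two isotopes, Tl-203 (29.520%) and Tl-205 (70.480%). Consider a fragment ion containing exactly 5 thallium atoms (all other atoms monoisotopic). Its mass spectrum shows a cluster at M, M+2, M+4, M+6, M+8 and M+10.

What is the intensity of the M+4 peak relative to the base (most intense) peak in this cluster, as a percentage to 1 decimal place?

Binomial terms of (0.29520 + 0.70480)^5: M 0.0022, M+2 0.0268, M+4 0.1278, M+6 0.3051, M+8 0.3642, M+10 0.1739 → M+8 is the base peak.
P(M+8) = C(5,4) × 0.29520^1 × 0.70480^4 = 5 × 0.2952 × 0.24675365 = 0.364208 (base)
P(M+4) = C(5,2) × 0.29520^3 × 0.70480^2 = 10 × 0.02572463 × 0.49674304 = 0.127785
Relative intensity = 0.127785 / 0.364208 × 100 = 35.1

35.1%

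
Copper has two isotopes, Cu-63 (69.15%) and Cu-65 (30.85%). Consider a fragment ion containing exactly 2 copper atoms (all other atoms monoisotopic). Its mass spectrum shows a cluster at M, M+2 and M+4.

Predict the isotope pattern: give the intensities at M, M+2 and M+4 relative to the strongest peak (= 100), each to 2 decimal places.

Expanding (0.6915 + 0.3085)^2:
P(M) = 0.6915^2 = 0.478172
P(M+2) = 2 × 0.6915^1 × 0.3085^1 = 0.426656
P(M+4) = 0.3085^2 = 0.095172
The M peak is largest (0.478172); scaling to 100 gives 100.00 : 89.23 : 19.90.

100.00 : 89.23 : 19.90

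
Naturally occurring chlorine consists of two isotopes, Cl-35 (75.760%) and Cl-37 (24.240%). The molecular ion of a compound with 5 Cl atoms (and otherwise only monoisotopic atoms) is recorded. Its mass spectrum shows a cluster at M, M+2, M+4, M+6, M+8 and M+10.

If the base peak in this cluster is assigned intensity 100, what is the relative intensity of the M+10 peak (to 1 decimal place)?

0.2

Binomial terms of (0.75760 + 0.24240)^5: M 0.2496, M+2 0.3993, M+4 0.2555, M+6 0.0817, M+8 0.0131, M+10 0.0008 → M+2 is the base peak.
P(M+2) = C(5,1) × 0.75760^4 × 0.24240^1 = 5 × 0.32942751 × 0.2424 = 0.399266 (base)
P(M+10) = C(5,5) × 0.75760^0 × 0.24240^5 = 1 × 1.0000 × 0.00083688 = 0.000837
Relative intensity = 0.000837 / 0.399266 × 100 = 0.2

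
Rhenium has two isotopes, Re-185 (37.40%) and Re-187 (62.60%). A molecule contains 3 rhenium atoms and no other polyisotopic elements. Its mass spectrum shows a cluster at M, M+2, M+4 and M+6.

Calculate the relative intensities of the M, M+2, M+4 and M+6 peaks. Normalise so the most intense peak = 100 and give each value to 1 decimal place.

The 3 Re atoms are independent, so intensities follow the terms of (0.3740 + 0.6260)^3.
P(M) = 0.3740^3 = 0.052314
P(M+2) = 3 × 0.3740^2 × 0.6260^1 = 0.262687
P(M+4) = 3 × 0.3740^1 × 0.6260^2 = 0.439685
P(M+6) = 0.6260^3 = 0.245314
The M+4 peak is largest (0.439685); scaling to 100 gives 11.9 : 59.7 : 100.0 : 55.8.

11.9 : 59.7 : 100.0 : 55.8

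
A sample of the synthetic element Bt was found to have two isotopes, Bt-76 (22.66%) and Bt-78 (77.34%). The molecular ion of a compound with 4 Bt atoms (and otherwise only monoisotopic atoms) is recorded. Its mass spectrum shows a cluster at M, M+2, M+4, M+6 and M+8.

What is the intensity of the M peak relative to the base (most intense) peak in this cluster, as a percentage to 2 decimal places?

Term probabilities: M 0.0026, M+2 0.0360, M+4 0.1843, M+6 0.4193, M+8 0.3578. Base peak = M+6.
P(M+6) = C(4,3) × 0.2266^1 × 0.7734^3 = 4 × 0.2266 × 0.46260732 = 0.419307 (base)
P(M) = C(4,0) × 0.2266^4 × 0.7734^0 = 1 × 0.00263657 × 1.0000 = 0.002637
Relative intensity = 0.002637 / 0.419307 × 100 = 0.63

0.63%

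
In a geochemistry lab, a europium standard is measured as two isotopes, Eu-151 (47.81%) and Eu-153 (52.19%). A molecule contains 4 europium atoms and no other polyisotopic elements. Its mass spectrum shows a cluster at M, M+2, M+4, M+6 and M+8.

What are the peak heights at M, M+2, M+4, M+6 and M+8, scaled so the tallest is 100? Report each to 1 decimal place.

14.0 : 61.1 : 100.0 : 72.8 : 19.9

Each Eu atom is independently Eu-151 (p = 0.4781) or Eu-153 (q = 0.5219); the cluster is the binomial expansion (p + q)^4.
P(M) = 0.4781^4 = 0.052249
P(M+2) = 4 × 0.4781^3 × 0.5219^1 = 0.228141
P(M+4) = 6 × 0.4781^2 × 0.5219^2 = 0.373563
P(M+6) = 4 × 0.4781^1 × 0.5219^3 = 0.271857
P(M+8) = 0.5219^4 = 0.074191
The M+4 peak is largest (0.373563); scaling to 100 gives 14.0 : 61.1 : 100.0 : 72.8 : 19.9.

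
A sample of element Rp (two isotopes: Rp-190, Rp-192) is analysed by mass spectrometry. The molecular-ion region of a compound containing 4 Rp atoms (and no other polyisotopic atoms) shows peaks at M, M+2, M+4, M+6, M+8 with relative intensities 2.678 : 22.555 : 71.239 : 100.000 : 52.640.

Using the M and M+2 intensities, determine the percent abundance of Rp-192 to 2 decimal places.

67.80%

Let p = fractional abundance of Rp-190. I(M+2)/I(M) = [C(4,1)·p^3·(1−p)] / p^4 = 4·(1−p)/p = 22.555/2.678 = 8.4223
(1−p)/p = 8.4223/4 = 2.1056  ⇒  p = 1/(1 + 2.1056) = 0.3220
Rp-190: 32.20%, Rp-192: 67.80%.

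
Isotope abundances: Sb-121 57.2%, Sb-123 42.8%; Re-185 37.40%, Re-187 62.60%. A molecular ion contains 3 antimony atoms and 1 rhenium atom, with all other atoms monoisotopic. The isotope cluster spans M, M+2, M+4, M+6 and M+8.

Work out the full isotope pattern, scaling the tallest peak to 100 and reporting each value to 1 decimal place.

Antimony pattern (n=3): 0.18714925 : 0.42010426 : 0.31434374 : 0.07840275
Rhenium pattern (n=1): 0.3740 : 0.6260
Convolve the two distributions (both contribute in 2-u steps):
  M: 0.18714925×0.3740 = 0.069994
  M+2: 0.18714925×0.6260 + 0.42010426×0.3740 = 0.274274
  M+4: 0.42010426×0.6260 + 0.31434374×0.3740 = 0.380550
  M+6: 0.31434374×0.6260 + 0.07840275×0.3740 = 0.226102
  M+8: 0.07840275×0.6260 = 0.049080
Scale to base peak (0.380550) = 100: 18.4 : 72.1 : 100.0 : 59.4 : 12.9

18.4 : 72.1 : 100.0 : 59.4 : 12.9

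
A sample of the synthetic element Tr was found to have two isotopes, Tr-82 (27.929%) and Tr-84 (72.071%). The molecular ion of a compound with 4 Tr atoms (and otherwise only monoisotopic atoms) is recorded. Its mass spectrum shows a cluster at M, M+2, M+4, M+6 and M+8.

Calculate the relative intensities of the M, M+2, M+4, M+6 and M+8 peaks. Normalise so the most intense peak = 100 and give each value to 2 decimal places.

1.45 : 15.02 : 58.13 : 100.00 : 64.51

Expanding (0.27929 + 0.72071)^4:
P(M) = 0.27929^4 = 0.006084
P(M+2) = 4 × 0.27929^3 × 0.72071^1 = 0.062804
P(M+4) = 6 × 0.27929^2 × 0.72071^2 = 0.243099
P(M+6) = 4 × 0.27929^1 × 0.72071^3 = 0.418213
P(M+8) = 0.72071^4 = 0.269800
The M+6 peak is largest (0.418213); scaling to 100 gives 1.45 : 15.02 : 58.13 : 100.00 : 64.51.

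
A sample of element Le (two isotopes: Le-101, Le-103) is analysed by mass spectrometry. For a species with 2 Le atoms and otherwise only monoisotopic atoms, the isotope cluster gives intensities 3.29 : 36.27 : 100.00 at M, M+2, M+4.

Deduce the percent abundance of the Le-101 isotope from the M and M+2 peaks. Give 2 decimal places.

15.36%

Write p for the Le-101 fraction. I(M+2)/I(M) = [C(2,1)·p^1·(1−p)] / p^2 = 2·(1−p)/p = 36.27/3.29 = 11.0243
(1−p)/p = 11.0243/2 = 5.5122  ⇒  p = 1/(1 + 5.5122) = 0.1536
Le-101: 15.36%, Le-103: 84.64%.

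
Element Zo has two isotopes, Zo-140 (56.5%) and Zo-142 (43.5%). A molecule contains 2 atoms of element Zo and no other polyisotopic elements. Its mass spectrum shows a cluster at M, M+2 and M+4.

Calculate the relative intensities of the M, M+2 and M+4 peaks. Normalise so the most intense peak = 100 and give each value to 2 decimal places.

64.94 : 100.00 : 38.50

The 2 Zo atoms are independent, so intensities follow the terms of (0.565 + 0.435)^2.
P(M) = 0.565^2 = 0.319225
P(M+2) = 2 × 0.565^1 × 0.435^1 = 0.491550
P(M+4) = 0.435^2 = 0.189225
The M+2 peak is largest (0.491550); scaling to 100 gives 64.94 : 100.00 : 38.50.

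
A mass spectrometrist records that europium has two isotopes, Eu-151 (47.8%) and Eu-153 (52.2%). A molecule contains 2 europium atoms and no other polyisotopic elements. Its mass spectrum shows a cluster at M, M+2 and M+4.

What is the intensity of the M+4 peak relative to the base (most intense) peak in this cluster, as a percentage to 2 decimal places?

Binomial terms of (0.478 + 0.522)^2: M 0.2285, M+2 0.4990, M+4 0.2725 → M+2 is the base peak.
P(M+2) = C(2,1) × 0.478^1 × 0.522^1 = 2 × 0.4780 × 0.5220 = 0.499032 (base)
P(M+4) = C(2,2) × 0.478^0 × 0.522^2 = 1 × 1.0000 × 0.272484 = 0.272484
Relative intensity = 0.272484 / 0.499032 × 100 = 54.60

54.60%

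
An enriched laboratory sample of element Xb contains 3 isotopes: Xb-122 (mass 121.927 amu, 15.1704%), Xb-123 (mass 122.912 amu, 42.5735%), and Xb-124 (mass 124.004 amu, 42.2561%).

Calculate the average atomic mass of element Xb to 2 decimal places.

123.22 amu

Weight each isotope mass by its fractional abundance: 0.151704 × 121.927 + 0.425735 × 122.912 + 0.422561 × 124.004
= 18.4968 + 52.3279 + 52.3993 = 123.2240 amu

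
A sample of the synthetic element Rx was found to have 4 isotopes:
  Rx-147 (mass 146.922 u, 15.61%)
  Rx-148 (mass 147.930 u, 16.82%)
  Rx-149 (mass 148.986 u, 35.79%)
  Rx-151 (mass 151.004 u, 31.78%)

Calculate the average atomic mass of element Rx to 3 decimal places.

Average mass = Σ (abundance × isotope mass) = 0.1561 × 146.922 + 0.1682 × 147.930 + 0.3579 × 148.986 + 0.3178 × 151.004
= 22.9345 + 24.8818 + 53.3221 + 47.9891 = 149.1275 u

149.128 u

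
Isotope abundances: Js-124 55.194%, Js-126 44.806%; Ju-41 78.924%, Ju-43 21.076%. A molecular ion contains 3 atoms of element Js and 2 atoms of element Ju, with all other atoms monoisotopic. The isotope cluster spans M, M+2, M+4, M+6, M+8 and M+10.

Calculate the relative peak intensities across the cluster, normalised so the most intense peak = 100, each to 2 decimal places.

29.86 : 88.67 : 100.00 : 52.69 : 12.74 : 1.14

Element Js pattern (n=3): 0.16814177 : 0.40948799 : 0.33241872 : 0.08995152
Element Ju pattern (n=2): 0.62289978 : 0.33268044 : 0.04441978
Convolve the two distributions (both contribute in 2-u steps):
  M: 0.16814177×0.62289978 = 0.104735
  M+2: 0.16814177×0.33268044 + 0.40948799×0.62289978 = 0.311007
  M+4: 0.16814177×0.04441978 + 0.40948799×0.33268044 + 0.33241872×0.62289978 = 0.350761
  M+6: 0.40948799×0.04441978 + 0.33241872×0.33268044 + 0.08995152×0.62289978 = 0.184809
  M+8: 0.33241872×0.04441978 + 0.08995152×0.33268044 = 0.044691
  M+10: 0.08995152×0.04441978 = 0.003996
Scale to base peak (0.350761) = 100: 29.86 : 88.67 : 100.00 : 52.69 : 12.74 : 1.14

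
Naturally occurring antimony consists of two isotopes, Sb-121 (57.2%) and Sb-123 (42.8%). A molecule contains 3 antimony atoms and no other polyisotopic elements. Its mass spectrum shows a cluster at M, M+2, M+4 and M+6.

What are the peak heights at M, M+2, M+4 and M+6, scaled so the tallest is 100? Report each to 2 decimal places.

44.55 : 100.00 : 74.83 : 18.66

Each Sb atom is independently Sb-121 (p = 0.572) or Sb-123 (q = 0.428); the cluster is the binomial expansion (p + q)^3.
P(M) = 0.572^3 = 0.187149
P(M+2) = 3 × 0.572^2 × 0.428^1 = 0.420104
P(M+4) = 3 × 0.572^1 × 0.428^2 = 0.314344
P(M+6) = 0.428^3 = 0.078403
The M+2 peak is largest (0.420104); scaling to 100 gives 44.55 : 100.00 : 74.83 : 18.66.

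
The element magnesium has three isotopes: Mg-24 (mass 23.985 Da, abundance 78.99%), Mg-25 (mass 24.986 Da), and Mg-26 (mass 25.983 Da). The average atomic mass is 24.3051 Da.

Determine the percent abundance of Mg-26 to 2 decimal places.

11.01%

Let x and y be the fractions of Mg-25 and Mg-26. Then x + y = 1 − 0.7899 = 0.2101 and 24.986x + 25.983y = 24.3051 − 0.7899×23.985 = 5.3593485.
Substituting: 24.986x + 25.983(0.2101 − x) = 5.3593485
(24.986 − 25.983)x = -0.0996798  ⇒  x = 0.09998, y = 0.11012
Mg-25: 10.00%, Mg-26: 11.01%.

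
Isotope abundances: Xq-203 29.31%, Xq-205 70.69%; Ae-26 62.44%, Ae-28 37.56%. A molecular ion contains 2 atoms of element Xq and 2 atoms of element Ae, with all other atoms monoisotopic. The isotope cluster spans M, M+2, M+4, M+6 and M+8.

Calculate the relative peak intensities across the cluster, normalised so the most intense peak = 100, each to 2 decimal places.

Element Xq pattern (n=2): 0.08590761 : 0.41438478 : 0.49970761
Element Ae pattern (n=2): 0.38987536 : 0.46904928 : 0.14107536
Convolve the two distributions (both contribute in 2-u steps):
  M: 0.08590761×0.38987536 = 0.033493
  M+2: 0.08590761×0.46904928 + 0.41438478×0.38987536 = 0.201853
  M+4: 0.08590761×0.14107536 + 0.41438478×0.46904928 + 0.49970761×0.38987536 = 0.401310
  M+6: 0.41438478×0.14107536 + 0.49970761×0.46904928 = 0.292847
  M+8: 0.49970761×0.14107536 = 0.070496
Scale to base peak (0.401310) = 100: 8.35 : 50.30 : 100.00 : 72.97 : 17.57

8.35 : 50.30 : 100.00 : 72.97 : 17.57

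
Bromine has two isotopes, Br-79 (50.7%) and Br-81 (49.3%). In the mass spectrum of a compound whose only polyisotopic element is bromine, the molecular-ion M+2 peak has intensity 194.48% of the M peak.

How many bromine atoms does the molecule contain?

The M+2/M ratio from n Br atoms is n · q/p = n · 0.493/0.507.
n = 1.9448 × 0.507/0.493 = 2.00 ≈ 2

2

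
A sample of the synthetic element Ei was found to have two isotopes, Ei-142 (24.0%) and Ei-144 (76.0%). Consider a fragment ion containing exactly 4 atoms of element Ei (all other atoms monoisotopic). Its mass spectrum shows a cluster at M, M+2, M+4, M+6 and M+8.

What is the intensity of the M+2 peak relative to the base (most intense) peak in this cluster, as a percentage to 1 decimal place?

10.0%

(0.240 + 0.760)^4 gives M 0.0033, M+2 0.0420, M+4 0.1996, M+6 0.4214, M+8 0.3336; the largest is M+6.
P(M+6) = C(4,3) × 0.240^1 × 0.760^3 = 4 × 0.2400 × 0.438976 = 0.421417 (base)
P(M+2) = C(4,1) × 0.240^3 × 0.760^1 = 4 × 0.013824 × 0.7600 = 0.042025
Relative intensity = 0.042025 / 0.421417 × 100 = 10.0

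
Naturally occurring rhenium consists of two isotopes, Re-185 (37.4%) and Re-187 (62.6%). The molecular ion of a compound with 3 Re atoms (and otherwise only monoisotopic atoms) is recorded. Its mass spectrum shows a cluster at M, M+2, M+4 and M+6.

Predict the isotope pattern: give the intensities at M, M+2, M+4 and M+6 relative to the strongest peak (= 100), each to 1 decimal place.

The 3 Re atoms are independent, so intensities follow the terms of (0.374 + 0.626)^3.
P(M) = 0.374^3 = 0.052314
P(M+2) = 3 × 0.374^2 × 0.626^1 = 0.262687
P(M+4) = 3 × 0.374^1 × 0.626^2 = 0.439685
P(M+6) = 0.626^3 = 0.245314
The M+4 peak is largest (0.439685); scaling to 100 gives 11.9 : 59.7 : 100.0 : 55.8.

11.9 : 59.7 : 100.0 : 55.8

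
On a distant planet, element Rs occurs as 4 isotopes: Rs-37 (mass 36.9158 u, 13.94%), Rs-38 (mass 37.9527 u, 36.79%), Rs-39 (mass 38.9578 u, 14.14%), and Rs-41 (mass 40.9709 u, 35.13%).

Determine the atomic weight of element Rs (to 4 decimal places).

39.0106 u

The abundance-weighted mean is 0.1394 × 36.9158 + 0.3679 × 37.9527 + 0.1414 × 38.9578 + 0.3513 × 40.9709
= 5.14606 + 13.96280 + 5.50863 + 14.39308 = 39.01057 u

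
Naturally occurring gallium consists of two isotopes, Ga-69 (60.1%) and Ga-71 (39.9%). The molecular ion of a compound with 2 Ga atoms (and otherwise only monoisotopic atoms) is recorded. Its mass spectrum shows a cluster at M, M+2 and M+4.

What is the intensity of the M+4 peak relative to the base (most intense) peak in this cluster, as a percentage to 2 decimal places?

33.19%

Term probabilities: M 0.3612, M+2 0.4796, M+4 0.1592. Base peak = M+2.
P(M+2) = C(2,1) × 0.601^1 × 0.399^1 = 2 × 0.6010 × 0.3990 = 0.479598 (base)
P(M+4) = C(2,2) × 0.601^0 × 0.399^2 = 1 × 1.0000 × 0.159201 = 0.159201
Relative intensity = 0.159201 / 0.479598 × 100 = 33.19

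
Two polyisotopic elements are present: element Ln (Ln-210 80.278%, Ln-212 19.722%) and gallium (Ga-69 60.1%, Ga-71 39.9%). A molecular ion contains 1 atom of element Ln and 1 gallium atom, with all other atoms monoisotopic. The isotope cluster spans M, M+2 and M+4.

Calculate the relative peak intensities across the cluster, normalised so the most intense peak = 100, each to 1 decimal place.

Element Ln pattern (n=1): 0.80278 : 0.19722
Gallium pattern (n=1): 0.6010 : 0.3990
Convolve the two distributions (both contribute in 2-u steps):
  M: 0.80278×0.6010 = 0.482471
  M+2: 0.80278×0.3990 + 0.19722×0.6010 = 0.438838
  M+4: 0.19722×0.3990 = 0.078691
Scale to base peak (0.482471) = 100: 100.0 : 91.0 : 16.3

100.0 : 91.0 : 16.3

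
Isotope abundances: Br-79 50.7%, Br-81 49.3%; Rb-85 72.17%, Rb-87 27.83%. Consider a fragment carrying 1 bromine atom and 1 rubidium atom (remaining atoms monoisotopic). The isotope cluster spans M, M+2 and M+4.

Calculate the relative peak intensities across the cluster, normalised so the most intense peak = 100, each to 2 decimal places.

Bromine pattern (n=1): 0.5070 : 0.4930
Rubidium pattern (n=1): 0.7217 : 0.2783
Convolve the two distributions (both contribute in 2-u steps):
  M: 0.5070×0.7217 = 0.365902
  M+2: 0.5070×0.2783 + 0.4930×0.7217 = 0.496896
  M+4: 0.4930×0.2783 = 0.137202
Scale to base peak (0.496896) = 100: 73.64 : 100.00 : 27.61

73.64 : 100.00 : 27.61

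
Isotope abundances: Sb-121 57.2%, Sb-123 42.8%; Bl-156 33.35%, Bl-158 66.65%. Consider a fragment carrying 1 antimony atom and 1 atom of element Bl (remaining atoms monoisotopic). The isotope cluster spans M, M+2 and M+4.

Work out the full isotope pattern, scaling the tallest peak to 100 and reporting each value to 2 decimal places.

Antimony pattern (n=1): 0.5720 : 0.4280
Element Bl pattern (n=1): 0.3335 : 0.6665
Convolve the two distributions (both contribute in 2-u steps):
  M: 0.5720×0.3335 = 0.190762
  M+2: 0.5720×0.6665 + 0.4280×0.3335 = 0.523976
  M+4: 0.4280×0.6665 = 0.285262
Scale to base peak (0.523976) = 100: 36.41 : 100.00 : 54.44

36.41 : 100.00 : 54.44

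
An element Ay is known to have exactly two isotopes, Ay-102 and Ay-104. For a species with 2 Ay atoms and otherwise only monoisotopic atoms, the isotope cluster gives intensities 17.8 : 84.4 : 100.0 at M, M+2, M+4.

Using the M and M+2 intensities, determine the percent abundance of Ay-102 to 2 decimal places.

29.67%

Write p for the Ay-102 fraction. I(M+2)/I(M) = [C(2,1)·p^1·(1−p)] / p^2 = 2·(1−p)/p = 84.4/17.8 = 4.7416
(1−p)/p = 4.7416/2 = 2.3708  ⇒  p = 1/(1 + 2.3708) = 0.2967
Ay-102: 29.67%, Ay-104: 70.33%.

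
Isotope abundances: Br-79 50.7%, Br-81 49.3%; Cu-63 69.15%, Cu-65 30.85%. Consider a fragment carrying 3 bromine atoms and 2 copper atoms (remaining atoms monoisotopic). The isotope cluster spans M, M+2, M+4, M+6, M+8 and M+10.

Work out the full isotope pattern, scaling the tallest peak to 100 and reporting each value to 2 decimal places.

17.74 : 67.56 : 100.00 : 71.49 : 24.56 : 3.25

Bromine pattern (n=3): 0.13032384 : 0.38017547 : 0.36967753 : 0.11982316
Copper pattern (n=2): 0.47817225 : 0.4266555 : 0.09517225
Convolve the two distributions (both contribute in 2-u steps):
  M: 0.13032384×0.47817225 = 0.062317
  M+2: 0.13032384×0.4266555 + 0.38017547×0.47817225 = 0.237393
  M+4: 0.13032384×0.09517225 + 0.38017547×0.4266555 + 0.36967753×0.47817225 = 0.351377
  M+6: 0.38017547×0.09517225 + 0.36967753×0.4266555 + 0.11982316×0.47817225 = 0.251203
  M+8: 0.36967753×0.09517225 + 0.11982316×0.4266555 = 0.086306
  M+10: 0.11982316×0.09517225 = 0.011404
Scale to base peak (0.351377) = 100: 17.74 : 67.56 : 100.00 : 71.49 : 24.56 : 3.25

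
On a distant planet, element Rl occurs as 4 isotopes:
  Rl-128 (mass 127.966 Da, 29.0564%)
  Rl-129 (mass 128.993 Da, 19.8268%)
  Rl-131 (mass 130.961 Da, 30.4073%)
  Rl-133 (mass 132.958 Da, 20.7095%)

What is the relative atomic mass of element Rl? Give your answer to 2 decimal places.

130.11 Da

Ar = Σ fᵢ·mᵢ = 0.290564 × 127.966 + 0.198268 × 128.993 + 0.304073 × 130.961 + 0.207095 × 132.958
= 37.1823 + 25.5752 + 39.8217 + 27.5349 = 130.1141 Da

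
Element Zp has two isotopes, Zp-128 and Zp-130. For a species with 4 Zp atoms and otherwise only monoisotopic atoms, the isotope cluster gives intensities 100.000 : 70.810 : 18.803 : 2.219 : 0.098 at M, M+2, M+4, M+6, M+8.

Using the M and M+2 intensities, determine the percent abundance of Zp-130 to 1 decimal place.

If p is the fraction of Zp that is Zp-128, then I(M+2)/I(M) = [C(4,1)·p^3·(1−p)] / p^4 = 4·(1−p)/p = 70.810/100.000 = 0.7081
(1−p)/p = 0.7081/4 = 0.1770  ⇒  p = 1/(1 + 0.1770) = 0.8496
Zp-128: 85.0%, Zp-130: 15.0%.

15.0%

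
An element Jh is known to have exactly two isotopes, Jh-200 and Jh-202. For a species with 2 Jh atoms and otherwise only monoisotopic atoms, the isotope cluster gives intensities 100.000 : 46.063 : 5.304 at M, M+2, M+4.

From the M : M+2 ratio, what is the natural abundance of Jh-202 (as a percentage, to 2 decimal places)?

18.72%

Let p = fractional abundance of Jh-200. I(M+2)/I(M) = [C(2,1)·p^1·(1−p)] / p^2 = 2·(1−p)/p = 46.063/100.000 = 0.4606
(1−p)/p = 0.4606/2 = 0.2303  ⇒  p = 1/(1 + 0.2303) = 0.8128
Jh-200: 81.28%, Jh-202: 18.72%.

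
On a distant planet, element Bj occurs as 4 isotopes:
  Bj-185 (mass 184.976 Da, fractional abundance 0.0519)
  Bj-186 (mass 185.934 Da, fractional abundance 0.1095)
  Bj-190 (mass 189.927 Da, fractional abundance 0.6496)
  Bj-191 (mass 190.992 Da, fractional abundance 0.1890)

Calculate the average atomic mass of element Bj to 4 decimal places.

Average mass = Σ (abundance × isotope mass) = 0.0519 × 184.976 + 0.1095 × 185.934 + 0.6496 × 189.927 + 0.1890 × 190.992
= 9.60025 + 20.35977 + 123.37658 + 36.09749 = 189.43409 Da

189.4341 Da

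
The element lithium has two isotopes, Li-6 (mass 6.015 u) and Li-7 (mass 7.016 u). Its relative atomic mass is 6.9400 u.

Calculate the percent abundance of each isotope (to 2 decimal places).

Writing the weighted mean with unknown fraction x of Li-6:
6.015·x + 7.016·(1 − x) = 6.9400
(6.015 − 7.016)·x = 6.9400 − 7.016
x = -0.0760 / -1.001 = 0.07592 → 7.59% Li-6, 92.41% Li-7.

Li-6: 7.59%, Li-7: 92.41%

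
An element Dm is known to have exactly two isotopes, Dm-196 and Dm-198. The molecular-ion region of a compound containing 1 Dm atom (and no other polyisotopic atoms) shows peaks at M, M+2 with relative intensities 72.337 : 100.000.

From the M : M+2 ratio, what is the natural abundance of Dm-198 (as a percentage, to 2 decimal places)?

58.03%

If p is the fraction of Dm that is Dm-196, then I(M+2)/I(M) = [C(1,1)·p^0·(1−p)] / p^1 = 1·(1−p)/p = 100.000/72.337 = 1.3824
(1−p)/p = 1.3824/1 = 1.3824  ⇒  p = 1/(1 + 1.3824) = 0.4197
Dm-196: 41.97%, Dm-198: 58.03%.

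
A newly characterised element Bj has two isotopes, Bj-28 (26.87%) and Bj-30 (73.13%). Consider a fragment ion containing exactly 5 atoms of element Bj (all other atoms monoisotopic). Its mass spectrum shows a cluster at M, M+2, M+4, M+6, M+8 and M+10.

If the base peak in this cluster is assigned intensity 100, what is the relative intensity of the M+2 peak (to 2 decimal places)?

Binomial terms of (0.2687 + 0.7313)^5: M 0.0014, M+2 0.0191, M+4 0.1038, M+6 0.2824, M+8 0.3843, M+10 0.2092 → M+8 is the base peak.
P(M+8) = C(5,4) × 0.2687^1 × 0.7313^4 = 5 × 0.2687 × 0.28601071 = 0.384255 (base)
P(M+2) = C(5,1) × 0.2687^4 × 0.7313^1 = 5 × 0.0052128 × 0.7313 = 0.019061
Relative intensity = 0.019061 / 0.384255 × 100 = 4.96

4.96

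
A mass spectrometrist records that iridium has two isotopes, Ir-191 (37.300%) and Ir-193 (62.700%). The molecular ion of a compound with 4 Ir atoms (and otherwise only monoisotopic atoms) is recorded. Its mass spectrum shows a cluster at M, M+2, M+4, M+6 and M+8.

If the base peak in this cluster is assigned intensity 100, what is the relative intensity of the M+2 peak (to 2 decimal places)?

Binomial terms of (0.37300 + 0.62700)^4: M 0.0194, M+2 0.1302, M+4 0.3282, M+6 0.3678, M+8 0.1546 → M+6 is the base peak.
P(M+6) = C(4,3) × 0.37300^1 × 0.62700^3 = 4 × 0.3730 × 0.24649188 = 0.367766 (base)
P(M+2) = C(4,1) × 0.37300^3 × 0.62700^1 = 4 × 0.05189512 × 0.6270 = 0.130153
Relative intensity = 0.130153 / 0.367766 × 100 = 35.39

35.39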